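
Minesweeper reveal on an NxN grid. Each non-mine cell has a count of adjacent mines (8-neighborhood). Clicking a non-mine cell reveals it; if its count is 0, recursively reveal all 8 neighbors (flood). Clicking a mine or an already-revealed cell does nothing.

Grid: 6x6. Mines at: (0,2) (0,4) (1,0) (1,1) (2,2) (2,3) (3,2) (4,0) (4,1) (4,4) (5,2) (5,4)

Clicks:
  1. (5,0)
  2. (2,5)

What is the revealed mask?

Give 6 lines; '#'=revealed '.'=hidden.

Answer: ......
....##
....##
....##
......
#.....

Derivation:
Click 1 (5,0) count=2: revealed 1 new [(5,0)] -> total=1
Click 2 (2,5) count=0: revealed 6 new [(1,4) (1,5) (2,4) (2,5) (3,4) (3,5)] -> total=7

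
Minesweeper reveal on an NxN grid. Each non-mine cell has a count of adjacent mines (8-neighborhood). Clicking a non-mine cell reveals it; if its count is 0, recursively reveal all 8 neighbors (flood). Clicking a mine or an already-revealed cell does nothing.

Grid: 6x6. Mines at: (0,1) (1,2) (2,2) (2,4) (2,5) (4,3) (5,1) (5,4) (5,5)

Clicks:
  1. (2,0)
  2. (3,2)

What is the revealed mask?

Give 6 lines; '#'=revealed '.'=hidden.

Click 1 (2,0) count=0: revealed 8 new [(1,0) (1,1) (2,0) (2,1) (3,0) (3,1) (4,0) (4,1)] -> total=8
Click 2 (3,2) count=2: revealed 1 new [(3,2)] -> total=9

Answer: ......
##....
##....
###...
##....
......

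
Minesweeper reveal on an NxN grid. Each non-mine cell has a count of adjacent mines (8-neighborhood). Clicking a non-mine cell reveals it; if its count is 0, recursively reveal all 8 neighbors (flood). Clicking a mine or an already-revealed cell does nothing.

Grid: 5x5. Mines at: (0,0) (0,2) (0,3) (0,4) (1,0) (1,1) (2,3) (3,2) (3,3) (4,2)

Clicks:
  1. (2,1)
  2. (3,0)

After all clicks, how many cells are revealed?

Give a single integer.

Answer: 6

Derivation:
Click 1 (2,1) count=3: revealed 1 new [(2,1)] -> total=1
Click 2 (3,0) count=0: revealed 5 new [(2,0) (3,0) (3,1) (4,0) (4,1)] -> total=6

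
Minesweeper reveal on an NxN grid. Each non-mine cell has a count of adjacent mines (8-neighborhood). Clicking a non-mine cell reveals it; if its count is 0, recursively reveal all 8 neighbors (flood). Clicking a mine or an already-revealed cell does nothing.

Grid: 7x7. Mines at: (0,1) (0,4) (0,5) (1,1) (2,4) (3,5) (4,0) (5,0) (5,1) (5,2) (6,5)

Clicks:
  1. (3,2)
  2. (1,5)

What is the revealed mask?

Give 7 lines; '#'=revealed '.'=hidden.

Answer: .......
.....#.
.###...
.###...
.###...
.......
.......

Derivation:
Click 1 (3,2) count=0: revealed 9 new [(2,1) (2,2) (2,3) (3,1) (3,2) (3,3) (4,1) (4,2) (4,3)] -> total=9
Click 2 (1,5) count=3: revealed 1 new [(1,5)] -> total=10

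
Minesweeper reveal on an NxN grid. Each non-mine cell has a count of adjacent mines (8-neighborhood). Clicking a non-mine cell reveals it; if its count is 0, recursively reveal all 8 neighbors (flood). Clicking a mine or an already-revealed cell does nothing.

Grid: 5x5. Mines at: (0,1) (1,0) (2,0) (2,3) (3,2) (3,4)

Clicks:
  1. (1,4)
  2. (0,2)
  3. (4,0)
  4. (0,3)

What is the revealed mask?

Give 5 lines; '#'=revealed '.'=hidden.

Click 1 (1,4) count=1: revealed 1 new [(1,4)] -> total=1
Click 2 (0,2) count=1: revealed 1 new [(0,2)] -> total=2
Click 3 (4,0) count=0: revealed 4 new [(3,0) (3,1) (4,0) (4,1)] -> total=6
Click 4 (0,3) count=0: revealed 4 new [(0,3) (0,4) (1,2) (1,3)] -> total=10

Answer: ..###
..###
.....
##...
##...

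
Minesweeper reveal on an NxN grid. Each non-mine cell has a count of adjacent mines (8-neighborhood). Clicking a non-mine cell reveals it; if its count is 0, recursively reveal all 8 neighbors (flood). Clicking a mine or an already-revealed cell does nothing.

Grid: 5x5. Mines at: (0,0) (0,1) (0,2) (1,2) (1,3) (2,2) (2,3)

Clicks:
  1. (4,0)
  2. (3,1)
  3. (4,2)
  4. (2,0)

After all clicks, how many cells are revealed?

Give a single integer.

Click 1 (4,0) count=0: revealed 14 new [(1,0) (1,1) (2,0) (2,1) (3,0) (3,1) (3,2) (3,3) (3,4) (4,0) (4,1) (4,2) (4,3) (4,4)] -> total=14
Click 2 (3,1) count=1: revealed 0 new [(none)] -> total=14
Click 3 (4,2) count=0: revealed 0 new [(none)] -> total=14
Click 4 (2,0) count=0: revealed 0 new [(none)] -> total=14

Answer: 14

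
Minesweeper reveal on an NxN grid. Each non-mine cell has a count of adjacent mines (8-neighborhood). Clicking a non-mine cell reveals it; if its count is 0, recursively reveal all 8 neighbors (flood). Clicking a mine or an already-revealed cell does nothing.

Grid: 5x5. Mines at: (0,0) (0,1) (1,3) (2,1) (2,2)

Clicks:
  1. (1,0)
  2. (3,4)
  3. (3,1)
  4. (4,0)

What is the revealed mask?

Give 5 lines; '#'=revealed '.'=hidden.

Click 1 (1,0) count=3: revealed 1 new [(1,0)] -> total=1
Click 2 (3,4) count=0: revealed 12 new [(2,3) (2,4) (3,0) (3,1) (3,2) (3,3) (3,4) (4,0) (4,1) (4,2) (4,3) (4,4)] -> total=13
Click 3 (3,1) count=2: revealed 0 new [(none)] -> total=13
Click 4 (4,0) count=0: revealed 0 new [(none)] -> total=13

Answer: .....
#....
...##
#####
#####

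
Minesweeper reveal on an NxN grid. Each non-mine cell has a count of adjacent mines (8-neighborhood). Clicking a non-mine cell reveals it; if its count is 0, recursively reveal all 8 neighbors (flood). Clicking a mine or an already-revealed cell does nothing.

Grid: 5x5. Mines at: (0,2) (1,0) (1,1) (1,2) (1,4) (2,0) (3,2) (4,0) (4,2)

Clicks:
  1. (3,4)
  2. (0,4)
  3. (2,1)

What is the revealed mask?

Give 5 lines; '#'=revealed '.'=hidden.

Answer: ....#
.....
.#.##
...##
...##

Derivation:
Click 1 (3,4) count=0: revealed 6 new [(2,3) (2,4) (3,3) (3,4) (4,3) (4,4)] -> total=6
Click 2 (0,4) count=1: revealed 1 new [(0,4)] -> total=7
Click 3 (2,1) count=5: revealed 1 new [(2,1)] -> total=8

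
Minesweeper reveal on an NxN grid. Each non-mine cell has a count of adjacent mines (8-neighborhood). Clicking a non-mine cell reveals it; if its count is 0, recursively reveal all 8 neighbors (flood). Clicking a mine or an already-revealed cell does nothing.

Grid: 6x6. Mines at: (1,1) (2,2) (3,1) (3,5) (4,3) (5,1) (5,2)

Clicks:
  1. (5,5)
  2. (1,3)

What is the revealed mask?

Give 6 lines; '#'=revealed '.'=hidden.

Click 1 (5,5) count=0: revealed 4 new [(4,4) (4,5) (5,4) (5,5)] -> total=4
Click 2 (1,3) count=1: revealed 1 new [(1,3)] -> total=5

Answer: ......
...#..
......
......
....##
....##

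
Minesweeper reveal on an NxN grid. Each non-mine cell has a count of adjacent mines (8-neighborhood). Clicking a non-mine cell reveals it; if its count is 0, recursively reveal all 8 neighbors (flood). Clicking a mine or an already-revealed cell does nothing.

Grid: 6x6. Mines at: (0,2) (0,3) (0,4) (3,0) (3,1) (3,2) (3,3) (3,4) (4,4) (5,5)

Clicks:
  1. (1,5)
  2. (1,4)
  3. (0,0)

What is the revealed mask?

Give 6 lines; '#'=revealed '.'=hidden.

Answer: ##....
##..##
##....
......
......
......

Derivation:
Click 1 (1,5) count=1: revealed 1 new [(1,5)] -> total=1
Click 2 (1,4) count=2: revealed 1 new [(1,4)] -> total=2
Click 3 (0,0) count=0: revealed 6 new [(0,0) (0,1) (1,0) (1,1) (2,0) (2,1)] -> total=8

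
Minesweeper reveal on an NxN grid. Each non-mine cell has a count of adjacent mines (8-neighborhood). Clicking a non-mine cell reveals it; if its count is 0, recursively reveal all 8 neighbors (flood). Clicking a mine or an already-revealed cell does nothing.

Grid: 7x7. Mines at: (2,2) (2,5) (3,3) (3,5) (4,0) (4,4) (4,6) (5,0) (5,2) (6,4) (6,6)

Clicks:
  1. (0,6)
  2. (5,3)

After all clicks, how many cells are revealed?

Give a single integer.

Answer: 19

Derivation:
Click 1 (0,6) count=0: revealed 18 new [(0,0) (0,1) (0,2) (0,3) (0,4) (0,5) (0,6) (1,0) (1,1) (1,2) (1,3) (1,4) (1,5) (1,6) (2,0) (2,1) (3,0) (3,1)] -> total=18
Click 2 (5,3) count=3: revealed 1 new [(5,3)] -> total=19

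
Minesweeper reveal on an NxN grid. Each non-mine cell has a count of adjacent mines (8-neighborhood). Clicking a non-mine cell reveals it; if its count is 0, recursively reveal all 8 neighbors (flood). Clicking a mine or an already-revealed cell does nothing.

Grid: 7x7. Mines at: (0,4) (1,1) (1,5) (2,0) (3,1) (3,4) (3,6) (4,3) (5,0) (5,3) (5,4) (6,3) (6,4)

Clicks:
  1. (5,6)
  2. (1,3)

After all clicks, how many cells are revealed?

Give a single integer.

Answer: 7

Derivation:
Click 1 (5,6) count=0: revealed 6 new [(4,5) (4,6) (5,5) (5,6) (6,5) (6,6)] -> total=6
Click 2 (1,3) count=1: revealed 1 new [(1,3)] -> total=7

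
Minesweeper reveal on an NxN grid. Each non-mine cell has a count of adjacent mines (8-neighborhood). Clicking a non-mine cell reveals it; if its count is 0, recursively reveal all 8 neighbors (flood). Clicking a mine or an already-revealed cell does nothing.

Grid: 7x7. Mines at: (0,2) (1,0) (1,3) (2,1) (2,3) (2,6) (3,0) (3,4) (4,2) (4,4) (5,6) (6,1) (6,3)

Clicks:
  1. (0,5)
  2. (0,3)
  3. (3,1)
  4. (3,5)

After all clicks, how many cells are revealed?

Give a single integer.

Answer: 9

Derivation:
Click 1 (0,5) count=0: revealed 6 new [(0,4) (0,5) (0,6) (1,4) (1,5) (1,6)] -> total=6
Click 2 (0,3) count=2: revealed 1 new [(0,3)] -> total=7
Click 3 (3,1) count=3: revealed 1 new [(3,1)] -> total=8
Click 4 (3,5) count=3: revealed 1 new [(3,5)] -> total=9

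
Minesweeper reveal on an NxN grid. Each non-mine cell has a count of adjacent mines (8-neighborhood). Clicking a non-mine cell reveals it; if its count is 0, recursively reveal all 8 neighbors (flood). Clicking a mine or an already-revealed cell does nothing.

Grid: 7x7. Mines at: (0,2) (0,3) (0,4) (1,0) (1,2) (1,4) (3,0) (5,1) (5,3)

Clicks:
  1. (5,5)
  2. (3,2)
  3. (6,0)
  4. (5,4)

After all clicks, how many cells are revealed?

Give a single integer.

Answer: 29

Derivation:
Click 1 (5,5) count=0: revealed 28 new [(0,5) (0,6) (1,5) (1,6) (2,1) (2,2) (2,3) (2,4) (2,5) (2,6) (3,1) (3,2) (3,3) (3,4) (3,5) (3,6) (4,1) (4,2) (4,3) (4,4) (4,5) (4,6) (5,4) (5,5) (5,6) (6,4) (6,5) (6,6)] -> total=28
Click 2 (3,2) count=0: revealed 0 new [(none)] -> total=28
Click 3 (6,0) count=1: revealed 1 new [(6,0)] -> total=29
Click 4 (5,4) count=1: revealed 0 new [(none)] -> total=29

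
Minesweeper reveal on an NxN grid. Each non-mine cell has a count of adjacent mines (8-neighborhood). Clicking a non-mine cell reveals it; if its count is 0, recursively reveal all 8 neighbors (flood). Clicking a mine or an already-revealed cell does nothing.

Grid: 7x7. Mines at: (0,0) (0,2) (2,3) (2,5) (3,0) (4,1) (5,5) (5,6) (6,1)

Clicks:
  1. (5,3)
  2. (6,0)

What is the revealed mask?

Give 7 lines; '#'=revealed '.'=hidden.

Answer: .......
.......
.......
..###..
..###..
..###..
#.###..

Derivation:
Click 1 (5,3) count=0: revealed 12 new [(3,2) (3,3) (3,4) (4,2) (4,3) (4,4) (5,2) (5,3) (5,4) (6,2) (6,3) (6,4)] -> total=12
Click 2 (6,0) count=1: revealed 1 new [(6,0)] -> total=13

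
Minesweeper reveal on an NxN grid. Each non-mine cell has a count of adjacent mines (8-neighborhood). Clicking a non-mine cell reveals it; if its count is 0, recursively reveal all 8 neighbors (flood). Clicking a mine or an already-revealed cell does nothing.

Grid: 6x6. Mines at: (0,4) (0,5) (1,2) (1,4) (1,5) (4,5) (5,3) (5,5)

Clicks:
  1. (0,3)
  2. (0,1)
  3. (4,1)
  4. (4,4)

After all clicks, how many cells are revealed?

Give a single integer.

Click 1 (0,3) count=3: revealed 1 new [(0,3)] -> total=1
Click 2 (0,1) count=1: revealed 1 new [(0,1)] -> total=2
Click 3 (4,1) count=0: revealed 21 new [(0,0) (1,0) (1,1) (2,0) (2,1) (2,2) (2,3) (2,4) (3,0) (3,1) (3,2) (3,3) (3,4) (4,0) (4,1) (4,2) (4,3) (4,4) (5,0) (5,1) (5,2)] -> total=23
Click 4 (4,4) count=3: revealed 0 new [(none)] -> total=23

Answer: 23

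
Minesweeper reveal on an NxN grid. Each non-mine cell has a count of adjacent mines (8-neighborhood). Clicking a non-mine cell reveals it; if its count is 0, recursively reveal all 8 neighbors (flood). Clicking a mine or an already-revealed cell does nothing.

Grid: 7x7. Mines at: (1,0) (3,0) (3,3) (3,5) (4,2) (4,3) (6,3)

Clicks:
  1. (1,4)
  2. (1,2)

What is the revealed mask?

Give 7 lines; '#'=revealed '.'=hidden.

Click 1 (1,4) count=0: revealed 18 new [(0,1) (0,2) (0,3) (0,4) (0,5) (0,6) (1,1) (1,2) (1,3) (1,4) (1,5) (1,6) (2,1) (2,2) (2,3) (2,4) (2,5) (2,6)] -> total=18
Click 2 (1,2) count=0: revealed 0 new [(none)] -> total=18

Answer: .######
.######
.######
.......
.......
.......
.......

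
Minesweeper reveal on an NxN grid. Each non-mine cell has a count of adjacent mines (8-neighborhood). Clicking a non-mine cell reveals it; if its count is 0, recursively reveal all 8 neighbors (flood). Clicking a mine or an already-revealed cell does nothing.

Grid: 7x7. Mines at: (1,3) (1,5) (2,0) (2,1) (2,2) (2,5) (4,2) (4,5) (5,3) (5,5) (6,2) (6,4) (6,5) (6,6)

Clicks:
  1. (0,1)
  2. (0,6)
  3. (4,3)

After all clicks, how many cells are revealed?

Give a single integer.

Answer: 8

Derivation:
Click 1 (0,1) count=0: revealed 6 new [(0,0) (0,1) (0,2) (1,0) (1,1) (1,2)] -> total=6
Click 2 (0,6) count=1: revealed 1 new [(0,6)] -> total=7
Click 3 (4,3) count=2: revealed 1 new [(4,3)] -> total=8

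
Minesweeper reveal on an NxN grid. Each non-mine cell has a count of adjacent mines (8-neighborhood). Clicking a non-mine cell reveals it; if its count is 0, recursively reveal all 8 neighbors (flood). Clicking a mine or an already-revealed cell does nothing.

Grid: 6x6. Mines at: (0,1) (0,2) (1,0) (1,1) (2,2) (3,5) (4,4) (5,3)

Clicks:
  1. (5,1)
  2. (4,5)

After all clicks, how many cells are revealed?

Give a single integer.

Answer: 12

Derivation:
Click 1 (5,1) count=0: revealed 11 new [(2,0) (2,1) (3,0) (3,1) (3,2) (4,0) (4,1) (4,2) (5,0) (5,1) (5,2)] -> total=11
Click 2 (4,5) count=2: revealed 1 new [(4,5)] -> total=12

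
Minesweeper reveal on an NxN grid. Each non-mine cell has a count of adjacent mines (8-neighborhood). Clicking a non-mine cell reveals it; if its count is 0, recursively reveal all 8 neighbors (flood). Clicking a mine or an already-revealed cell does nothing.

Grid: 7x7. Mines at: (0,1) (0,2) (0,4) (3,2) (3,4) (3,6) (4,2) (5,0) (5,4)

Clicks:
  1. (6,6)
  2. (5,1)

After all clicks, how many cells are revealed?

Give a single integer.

Click 1 (6,6) count=0: revealed 6 new [(4,5) (4,6) (5,5) (5,6) (6,5) (6,6)] -> total=6
Click 2 (5,1) count=2: revealed 1 new [(5,1)] -> total=7

Answer: 7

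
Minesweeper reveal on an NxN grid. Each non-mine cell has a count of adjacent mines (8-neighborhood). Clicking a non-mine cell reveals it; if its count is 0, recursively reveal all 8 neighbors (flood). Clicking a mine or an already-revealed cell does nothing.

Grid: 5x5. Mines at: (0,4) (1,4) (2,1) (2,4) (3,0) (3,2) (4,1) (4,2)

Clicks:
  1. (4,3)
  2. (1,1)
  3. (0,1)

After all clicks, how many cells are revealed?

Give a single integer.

Answer: 9

Derivation:
Click 1 (4,3) count=2: revealed 1 new [(4,3)] -> total=1
Click 2 (1,1) count=1: revealed 1 new [(1,1)] -> total=2
Click 3 (0,1) count=0: revealed 7 new [(0,0) (0,1) (0,2) (0,3) (1,0) (1,2) (1,3)] -> total=9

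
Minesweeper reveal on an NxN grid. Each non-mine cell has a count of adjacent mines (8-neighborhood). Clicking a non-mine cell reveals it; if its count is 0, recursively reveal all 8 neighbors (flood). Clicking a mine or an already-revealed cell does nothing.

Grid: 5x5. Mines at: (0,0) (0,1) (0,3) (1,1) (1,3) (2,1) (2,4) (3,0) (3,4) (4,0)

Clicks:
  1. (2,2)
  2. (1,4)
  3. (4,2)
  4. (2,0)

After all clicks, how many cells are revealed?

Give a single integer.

Answer: 9

Derivation:
Click 1 (2,2) count=3: revealed 1 new [(2,2)] -> total=1
Click 2 (1,4) count=3: revealed 1 new [(1,4)] -> total=2
Click 3 (4,2) count=0: revealed 6 new [(3,1) (3,2) (3,3) (4,1) (4,2) (4,3)] -> total=8
Click 4 (2,0) count=3: revealed 1 new [(2,0)] -> total=9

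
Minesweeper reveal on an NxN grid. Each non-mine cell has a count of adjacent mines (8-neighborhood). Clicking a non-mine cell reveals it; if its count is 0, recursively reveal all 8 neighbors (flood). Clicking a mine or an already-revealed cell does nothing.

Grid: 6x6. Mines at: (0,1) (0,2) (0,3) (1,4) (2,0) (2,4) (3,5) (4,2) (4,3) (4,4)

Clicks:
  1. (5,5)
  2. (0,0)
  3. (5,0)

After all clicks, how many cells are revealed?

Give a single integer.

Answer: 8

Derivation:
Click 1 (5,5) count=1: revealed 1 new [(5,5)] -> total=1
Click 2 (0,0) count=1: revealed 1 new [(0,0)] -> total=2
Click 3 (5,0) count=0: revealed 6 new [(3,0) (3,1) (4,0) (4,1) (5,0) (5,1)] -> total=8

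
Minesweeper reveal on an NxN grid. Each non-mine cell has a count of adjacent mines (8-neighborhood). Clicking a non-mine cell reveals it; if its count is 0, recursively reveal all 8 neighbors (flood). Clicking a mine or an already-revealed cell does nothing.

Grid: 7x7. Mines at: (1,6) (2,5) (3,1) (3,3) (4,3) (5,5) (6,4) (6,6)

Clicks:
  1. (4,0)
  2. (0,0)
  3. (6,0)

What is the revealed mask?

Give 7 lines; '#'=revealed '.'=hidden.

Click 1 (4,0) count=1: revealed 1 new [(4,0)] -> total=1
Click 2 (0,0) count=0: revealed 17 new [(0,0) (0,1) (0,2) (0,3) (0,4) (0,5) (1,0) (1,1) (1,2) (1,3) (1,4) (1,5) (2,0) (2,1) (2,2) (2,3) (2,4)] -> total=18
Click 3 (6,0) count=0: revealed 10 new [(4,1) (4,2) (5,0) (5,1) (5,2) (5,3) (6,0) (6,1) (6,2) (6,3)] -> total=28

Answer: ######.
######.
#####..
.......
###....
####...
####...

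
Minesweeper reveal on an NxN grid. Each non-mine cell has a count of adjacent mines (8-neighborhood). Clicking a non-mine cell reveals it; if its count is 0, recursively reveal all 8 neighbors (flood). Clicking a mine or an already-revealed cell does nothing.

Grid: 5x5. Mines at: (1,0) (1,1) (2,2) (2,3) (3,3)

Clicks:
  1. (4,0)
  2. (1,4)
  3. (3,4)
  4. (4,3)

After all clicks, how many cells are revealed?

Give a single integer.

Answer: 11

Derivation:
Click 1 (4,0) count=0: revealed 8 new [(2,0) (2,1) (3,0) (3,1) (3,2) (4,0) (4,1) (4,2)] -> total=8
Click 2 (1,4) count=1: revealed 1 new [(1,4)] -> total=9
Click 3 (3,4) count=2: revealed 1 new [(3,4)] -> total=10
Click 4 (4,3) count=1: revealed 1 new [(4,3)] -> total=11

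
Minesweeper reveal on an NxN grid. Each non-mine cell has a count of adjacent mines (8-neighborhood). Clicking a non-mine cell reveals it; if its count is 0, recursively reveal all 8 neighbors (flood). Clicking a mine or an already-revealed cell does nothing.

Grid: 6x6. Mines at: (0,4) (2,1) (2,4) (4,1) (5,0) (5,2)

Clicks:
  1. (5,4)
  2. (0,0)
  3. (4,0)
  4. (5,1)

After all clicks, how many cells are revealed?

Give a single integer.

Answer: 19

Derivation:
Click 1 (5,4) count=0: revealed 9 new [(3,3) (3,4) (3,5) (4,3) (4,4) (4,5) (5,3) (5,4) (5,5)] -> total=9
Click 2 (0,0) count=0: revealed 8 new [(0,0) (0,1) (0,2) (0,3) (1,0) (1,1) (1,2) (1,3)] -> total=17
Click 3 (4,0) count=2: revealed 1 new [(4,0)] -> total=18
Click 4 (5,1) count=3: revealed 1 new [(5,1)] -> total=19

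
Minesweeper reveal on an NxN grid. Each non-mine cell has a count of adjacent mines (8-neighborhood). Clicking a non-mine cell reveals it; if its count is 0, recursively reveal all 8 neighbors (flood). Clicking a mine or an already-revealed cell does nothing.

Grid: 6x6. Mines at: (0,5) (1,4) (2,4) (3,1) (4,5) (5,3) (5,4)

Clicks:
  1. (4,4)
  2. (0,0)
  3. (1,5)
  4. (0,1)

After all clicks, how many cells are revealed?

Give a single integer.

Answer: 14

Derivation:
Click 1 (4,4) count=3: revealed 1 new [(4,4)] -> total=1
Click 2 (0,0) count=0: revealed 12 new [(0,0) (0,1) (0,2) (0,3) (1,0) (1,1) (1,2) (1,3) (2,0) (2,1) (2,2) (2,3)] -> total=13
Click 3 (1,5) count=3: revealed 1 new [(1,5)] -> total=14
Click 4 (0,1) count=0: revealed 0 new [(none)] -> total=14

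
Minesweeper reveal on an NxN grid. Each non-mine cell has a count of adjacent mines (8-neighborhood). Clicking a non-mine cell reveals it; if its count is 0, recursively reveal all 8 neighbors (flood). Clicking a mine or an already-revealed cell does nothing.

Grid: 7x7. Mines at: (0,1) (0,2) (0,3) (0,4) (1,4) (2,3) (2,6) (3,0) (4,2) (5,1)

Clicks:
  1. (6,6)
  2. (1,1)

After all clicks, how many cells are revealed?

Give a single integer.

Answer: 19

Derivation:
Click 1 (6,6) count=0: revealed 18 new [(3,3) (3,4) (3,5) (3,6) (4,3) (4,4) (4,5) (4,6) (5,2) (5,3) (5,4) (5,5) (5,6) (6,2) (6,3) (6,4) (6,5) (6,6)] -> total=18
Click 2 (1,1) count=2: revealed 1 new [(1,1)] -> total=19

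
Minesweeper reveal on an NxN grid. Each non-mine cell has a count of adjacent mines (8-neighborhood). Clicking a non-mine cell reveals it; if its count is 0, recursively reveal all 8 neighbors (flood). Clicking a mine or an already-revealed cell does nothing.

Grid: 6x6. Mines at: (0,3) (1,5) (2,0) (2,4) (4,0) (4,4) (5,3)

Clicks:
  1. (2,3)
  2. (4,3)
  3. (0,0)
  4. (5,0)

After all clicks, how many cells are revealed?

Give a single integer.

Answer: 9

Derivation:
Click 1 (2,3) count=1: revealed 1 new [(2,3)] -> total=1
Click 2 (4,3) count=2: revealed 1 new [(4,3)] -> total=2
Click 3 (0,0) count=0: revealed 6 new [(0,0) (0,1) (0,2) (1,0) (1,1) (1,2)] -> total=8
Click 4 (5,0) count=1: revealed 1 new [(5,0)] -> total=9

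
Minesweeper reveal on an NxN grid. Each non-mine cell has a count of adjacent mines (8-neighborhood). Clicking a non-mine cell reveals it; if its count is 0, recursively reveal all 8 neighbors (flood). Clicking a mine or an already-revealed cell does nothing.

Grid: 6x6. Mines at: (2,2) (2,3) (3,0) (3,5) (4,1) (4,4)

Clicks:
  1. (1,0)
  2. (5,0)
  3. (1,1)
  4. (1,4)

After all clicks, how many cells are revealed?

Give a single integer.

Click 1 (1,0) count=0: revealed 16 new [(0,0) (0,1) (0,2) (0,3) (0,4) (0,5) (1,0) (1,1) (1,2) (1,3) (1,4) (1,5) (2,0) (2,1) (2,4) (2,5)] -> total=16
Click 2 (5,0) count=1: revealed 1 new [(5,0)] -> total=17
Click 3 (1,1) count=1: revealed 0 new [(none)] -> total=17
Click 4 (1,4) count=1: revealed 0 new [(none)] -> total=17

Answer: 17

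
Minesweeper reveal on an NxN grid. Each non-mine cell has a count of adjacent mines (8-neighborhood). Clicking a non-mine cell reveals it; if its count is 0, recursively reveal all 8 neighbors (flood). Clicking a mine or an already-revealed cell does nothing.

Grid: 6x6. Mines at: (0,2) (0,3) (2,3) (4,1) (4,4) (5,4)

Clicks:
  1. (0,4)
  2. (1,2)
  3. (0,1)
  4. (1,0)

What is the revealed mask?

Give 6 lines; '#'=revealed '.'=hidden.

Click 1 (0,4) count=1: revealed 1 new [(0,4)] -> total=1
Click 2 (1,2) count=3: revealed 1 new [(1,2)] -> total=2
Click 3 (0,1) count=1: revealed 1 new [(0,1)] -> total=3
Click 4 (1,0) count=0: revealed 9 new [(0,0) (1,0) (1,1) (2,0) (2,1) (2,2) (3,0) (3,1) (3,2)] -> total=12

Answer: ##..#.
###...
###...
###...
......
......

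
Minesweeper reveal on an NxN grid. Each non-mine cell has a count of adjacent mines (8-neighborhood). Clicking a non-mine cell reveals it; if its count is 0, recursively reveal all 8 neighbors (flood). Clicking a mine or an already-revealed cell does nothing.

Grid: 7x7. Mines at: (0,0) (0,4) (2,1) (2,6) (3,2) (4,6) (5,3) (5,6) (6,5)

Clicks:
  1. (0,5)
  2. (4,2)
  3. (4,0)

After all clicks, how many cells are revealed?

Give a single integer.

Click 1 (0,5) count=1: revealed 1 new [(0,5)] -> total=1
Click 2 (4,2) count=2: revealed 1 new [(4,2)] -> total=2
Click 3 (4,0) count=0: revealed 10 new [(3,0) (3,1) (4,0) (4,1) (5,0) (5,1) (5,2) (6,0) (6,1) (6,2)] -> total=12

Answer: 12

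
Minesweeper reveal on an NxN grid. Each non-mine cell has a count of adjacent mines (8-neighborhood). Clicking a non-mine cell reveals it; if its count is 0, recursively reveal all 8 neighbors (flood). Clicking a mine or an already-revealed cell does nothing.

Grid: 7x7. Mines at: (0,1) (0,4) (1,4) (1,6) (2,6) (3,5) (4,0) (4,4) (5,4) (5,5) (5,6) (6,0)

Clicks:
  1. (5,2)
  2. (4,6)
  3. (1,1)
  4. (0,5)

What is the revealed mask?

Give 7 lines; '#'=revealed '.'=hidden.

Click 1 (5,2) count=0: revealed 21 new [(1,0) (1,1) (1,2) (1,3) (2,0) (2,1) (2,2) (2,3) (3,0) (3,1) (3,2) (3,3) (4,1) (4,2) (4,3) (5,1) (5,2) (5,3) (6,1) (6,2) (6,3)] -> total=21
Click 2 (4,6) count=3: revealed 1 new [(4,6)] -> total=22
Click 3 (1,1) count=1: revealed 0 new [(none)] -> total=22
Click 4 (0,5) count=3: revealed 1 new [(0,5)] -> total=23

Answer: .....#.
####...
####...
####...
.###..#
.###...
.###...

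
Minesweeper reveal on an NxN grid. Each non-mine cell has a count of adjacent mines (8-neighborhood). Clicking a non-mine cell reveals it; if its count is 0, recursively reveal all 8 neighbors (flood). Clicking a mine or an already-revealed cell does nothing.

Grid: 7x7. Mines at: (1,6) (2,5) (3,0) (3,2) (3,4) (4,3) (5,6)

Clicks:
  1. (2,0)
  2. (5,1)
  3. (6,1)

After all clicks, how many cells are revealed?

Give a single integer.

Answer: 16

Derivation:
Click 1 (2,0) count=1: revealed 1 new [(2,0)] -> total=1
Click 2 (5,1) count=0: revealed 15 new [(4,0) (4,1) (4,2) (5,0) (5,1) (5,2) (5,3) (5,4) (5,5) (6,0) (6,1) (6,2) (6,3) (6,4) (6,5)] -> total=16
Click 3 (6,1) count=0: revealed 0 new [(none)] -> total=16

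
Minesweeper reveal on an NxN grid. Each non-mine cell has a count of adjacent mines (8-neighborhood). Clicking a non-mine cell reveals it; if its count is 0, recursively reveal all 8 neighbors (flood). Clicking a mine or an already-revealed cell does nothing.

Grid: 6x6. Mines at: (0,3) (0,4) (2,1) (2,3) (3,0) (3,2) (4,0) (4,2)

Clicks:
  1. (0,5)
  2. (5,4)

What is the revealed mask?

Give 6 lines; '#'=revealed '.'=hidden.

Click 1 (0,5) count=1: revealed 1 new [(0,5)] -> total=1
Click 2 (5,4) count=0: revealed 13 new [(1,4) (1,5) (2,4) (2,5) (3,3) (3,4) (3,5) (4,3) (4,4) (4,5) (5,3) (5,4) (5,5)] -> total=14

Answer: .....#
....##
....##
...###
...###
...###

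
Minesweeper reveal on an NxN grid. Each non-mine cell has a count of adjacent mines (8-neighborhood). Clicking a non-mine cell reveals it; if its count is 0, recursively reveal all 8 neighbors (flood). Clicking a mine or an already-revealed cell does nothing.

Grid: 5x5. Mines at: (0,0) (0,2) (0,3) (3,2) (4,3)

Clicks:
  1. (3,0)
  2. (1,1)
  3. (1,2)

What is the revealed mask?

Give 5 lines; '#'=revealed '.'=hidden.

Answer: .....
###..
##...
##...
##...

Derivation:
Click 1 (3,0) count=0: revealed 8 new [(1,0) (1,1) (2,0) (2,1) (3,0) (3,1) (4,0) (4,1)] -> total=8
Click 2 (1,1) count=2: revealed 0 new [(none)] -> total=8
Click 3 (1,2) count=2: revealed 1 new [(1,2)] -> total=9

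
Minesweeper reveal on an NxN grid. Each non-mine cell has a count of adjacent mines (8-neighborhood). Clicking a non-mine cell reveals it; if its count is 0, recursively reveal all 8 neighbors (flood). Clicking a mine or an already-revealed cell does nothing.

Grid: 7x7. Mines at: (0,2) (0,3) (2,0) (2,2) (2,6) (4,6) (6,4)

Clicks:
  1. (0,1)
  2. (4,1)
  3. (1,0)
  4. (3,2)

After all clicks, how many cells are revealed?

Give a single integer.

Answer: 30

Derivation:
Click 1 (0,1) count=1: revealed 1 new [(0,1)] -> total=1
Click 2 (4,1) count=0: revealed 28 new [(1,3) (1,4) (1,5) (2,3) (2,4) (2,5) (3,0) (3,1) (3,2) (3,3) (3,4) (3,5) (4,0) (4,1) (4,2) (4,3) (4,4) (4,5) (5,0) (5,1) (5,2) (5,3) (5,4) (5,5) (6,0) (6,1) (6,2) (6,3)] -> total=29
Click 3 (1,0) count=1: revealed 1 new [(1,0)] -> total=30
Click 4 (3,2) count=1: revealed 0 new [(none)] -> total=30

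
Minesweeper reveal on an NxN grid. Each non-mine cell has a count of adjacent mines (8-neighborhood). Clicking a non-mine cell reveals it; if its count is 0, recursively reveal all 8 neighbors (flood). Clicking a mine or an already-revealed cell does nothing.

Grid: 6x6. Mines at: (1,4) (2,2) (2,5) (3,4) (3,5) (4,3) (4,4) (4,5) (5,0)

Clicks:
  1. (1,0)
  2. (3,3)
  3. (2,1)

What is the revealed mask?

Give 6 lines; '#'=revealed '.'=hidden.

Answer: ####..
####..
##....
##.#..
##....
......

Derivation:
Click 1 (1,0) count=0: revealed 14 new [(0,0) (0,1) (0,2) (0,3) (1,0) (1,1) (1,2) (1,3) (2,0) (2,1) (3,0) (3,1) (4,0) (4,1)] -> total=14
Click 2 (3,3) count=4: revealed 1 new [(3,3)] -> total=15
Click 3 (2,1) count=1: revealed 0 new [(none)] -> total=15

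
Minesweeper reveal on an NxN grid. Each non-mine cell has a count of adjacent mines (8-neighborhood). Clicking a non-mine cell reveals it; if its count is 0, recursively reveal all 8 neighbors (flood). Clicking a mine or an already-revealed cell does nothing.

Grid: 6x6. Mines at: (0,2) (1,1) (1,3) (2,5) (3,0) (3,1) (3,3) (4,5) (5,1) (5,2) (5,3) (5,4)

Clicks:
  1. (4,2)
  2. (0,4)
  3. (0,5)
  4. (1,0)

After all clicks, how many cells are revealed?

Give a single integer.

Click 1 (4,2) count=5: revealed 1 new [(4,2)] -> total=1
Click 2 (0,4) count=1: revealed 1 new [(0,4)] -> total=2
Click 3 (0,5) count=0: revealed 3 new [(0,5) (1,4) (1,5)] -> total=5
Click 4 (1,0) count=1: revealed 1 new [(1,0)] -> total=6

Answer: 6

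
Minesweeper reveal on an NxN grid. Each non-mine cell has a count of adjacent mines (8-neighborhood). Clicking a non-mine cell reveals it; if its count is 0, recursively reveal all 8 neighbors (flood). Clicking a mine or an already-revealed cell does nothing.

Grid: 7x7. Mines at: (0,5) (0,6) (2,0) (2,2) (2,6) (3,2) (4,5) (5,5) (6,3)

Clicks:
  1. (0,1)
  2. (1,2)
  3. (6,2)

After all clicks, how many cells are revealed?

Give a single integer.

Answer: 11

Derivation:
Click 1 (0,1) count=0: revealed 10 new [(0,0) (0,1) (0,2) (0,3) (0,4) (1,0) (1,1) (1,2) (1,3) (1,4)] -> total=10
Click 2 (1,2) count=1: revealed 0 new [(none)] -> total=10
Click 3 (6,2) count=1: revealed 1 new [(6,2)] -> total=11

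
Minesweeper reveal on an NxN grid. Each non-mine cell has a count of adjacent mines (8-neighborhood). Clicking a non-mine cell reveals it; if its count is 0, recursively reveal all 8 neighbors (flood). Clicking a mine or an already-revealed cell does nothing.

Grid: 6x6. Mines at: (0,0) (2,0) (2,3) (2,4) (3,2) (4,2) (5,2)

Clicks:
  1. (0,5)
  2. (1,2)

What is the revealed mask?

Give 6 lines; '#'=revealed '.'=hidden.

Click 1 (0,5) count=0: revealed 10 new [(0,1) (0,2) (0,3) (0,4) (0,5) (1,1) (1,2) (1,3) (1,4) (1,5)] -> total=10
Click 2 (1,2) count=1: revealed 0 new [(none)] -> total=10

Answer: .#####
.#####
......
......
......
......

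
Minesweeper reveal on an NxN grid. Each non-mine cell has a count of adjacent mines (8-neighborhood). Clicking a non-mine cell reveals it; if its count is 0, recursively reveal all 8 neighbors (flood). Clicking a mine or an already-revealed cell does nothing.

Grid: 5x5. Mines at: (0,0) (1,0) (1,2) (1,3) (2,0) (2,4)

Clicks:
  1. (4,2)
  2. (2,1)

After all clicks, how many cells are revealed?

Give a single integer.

Answer: 13

Derivation:
Click 1 (4,2) count=0: revealed 13 new [(2,1) (2,2) (2,3) (3,0) (3,1) (3,2) (3,3) (3,4) (4,0) (4,1) (4,2) (4,3) (4,4)] -> total=13
Click 2 (2,1) count=3: revealed 0 new [(none)] -> total=13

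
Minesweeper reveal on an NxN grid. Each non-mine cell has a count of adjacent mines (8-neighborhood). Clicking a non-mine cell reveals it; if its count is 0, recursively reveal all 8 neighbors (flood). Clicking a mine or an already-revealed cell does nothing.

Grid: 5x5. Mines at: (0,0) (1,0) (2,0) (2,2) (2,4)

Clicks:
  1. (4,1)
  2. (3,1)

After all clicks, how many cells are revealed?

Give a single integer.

Answer: 10

Derivation:
Click 1 (4,1) count=0: revealed 10 new [(3,0) (3,1) (3,2) (3,3) (3,4) (4,0) (4,1) (4,2) (4,3) (4,4)] -> total=10
Click 2 (3,1) count=2: revealed 0 new [(none)] -> total=10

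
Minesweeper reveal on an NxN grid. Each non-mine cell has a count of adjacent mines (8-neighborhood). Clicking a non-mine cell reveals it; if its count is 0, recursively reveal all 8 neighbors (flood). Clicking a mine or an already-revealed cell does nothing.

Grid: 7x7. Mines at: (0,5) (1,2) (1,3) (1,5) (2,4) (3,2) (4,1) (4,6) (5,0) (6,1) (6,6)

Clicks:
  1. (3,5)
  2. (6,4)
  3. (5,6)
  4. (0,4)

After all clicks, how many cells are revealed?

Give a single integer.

Click 1 (3,5) count=2: revealed 1 new [(3,5)] -> total=1
Click 2 (6,4) count=0: revealed 14 new [(3,3) (3,4) (4,2) (4,3) (4,4) (4,5) (5,2) (5,3) (5,4) (5,5) (6,2) (6,3) (6,4) (6,5)] -> total=15
Click 3 (5,6) count=2: revealed 1 new [(5,6)] -> total=16
Click 4 (0,4) count=3: revealed 1 new [(0,4)] -> total=17

Answer: 17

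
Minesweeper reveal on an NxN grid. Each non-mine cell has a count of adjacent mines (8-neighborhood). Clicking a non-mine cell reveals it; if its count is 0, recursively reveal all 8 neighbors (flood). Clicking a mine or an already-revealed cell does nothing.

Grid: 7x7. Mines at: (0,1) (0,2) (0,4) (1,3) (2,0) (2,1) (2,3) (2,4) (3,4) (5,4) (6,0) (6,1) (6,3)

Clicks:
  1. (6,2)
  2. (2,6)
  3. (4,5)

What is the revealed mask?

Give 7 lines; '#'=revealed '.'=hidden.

Click 1 (6,2) count=2: revealed 1 new [(6,2)] -> total=1
Click 2 (2,6) count=0: revealed 14 new [(0,5) (0,6) (1,5) (1,6) (2,5) (2,6) (3,5) (3,6) (4,5) (4,6) (5,5) (5,6) (6,5) (6,6)] -> total=15
Click 3 (4,5) count=2: revealed 0 new [(none)] -> total=15

Answer: .....##
.....##
.....##
.....##
.....##
.....##
..#..##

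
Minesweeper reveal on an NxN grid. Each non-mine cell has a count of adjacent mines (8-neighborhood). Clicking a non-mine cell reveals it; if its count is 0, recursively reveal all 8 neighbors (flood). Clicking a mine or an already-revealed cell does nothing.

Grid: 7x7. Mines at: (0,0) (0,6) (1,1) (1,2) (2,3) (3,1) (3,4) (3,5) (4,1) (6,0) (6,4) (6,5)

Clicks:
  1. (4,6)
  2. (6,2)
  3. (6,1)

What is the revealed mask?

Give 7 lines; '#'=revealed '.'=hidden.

Click 1 (4,6) count=1: revealed 1 new [(4,6)] -> total=1
Click 2 (6,2) count=0: revealed 6 new [(5,1) (5,2) (5,3) (6,1) (6,2) (6,3)] -> total=7
Click 3 (6,1) count=1: revealed 0 new [(none)] -> total=7

Answer: .......
.......
.......
.......
......#
.###...
.###...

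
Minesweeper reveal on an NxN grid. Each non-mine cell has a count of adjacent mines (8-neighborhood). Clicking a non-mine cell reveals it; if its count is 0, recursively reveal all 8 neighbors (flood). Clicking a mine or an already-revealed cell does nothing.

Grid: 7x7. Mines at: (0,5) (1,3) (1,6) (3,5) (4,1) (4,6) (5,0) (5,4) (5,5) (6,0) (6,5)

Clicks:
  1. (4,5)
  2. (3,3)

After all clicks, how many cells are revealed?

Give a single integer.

Answer: 10

Derivation:
Click 1 (4,5) count=4: revealed 1 new [(4,5)] -> total=1
Click 2 (3,3) count=0: revealed 9 new [(2,2) (2,3) (2,4) (3,2) (3,3) (3,4) (4,2) (4,3) (4,4)] -> total=10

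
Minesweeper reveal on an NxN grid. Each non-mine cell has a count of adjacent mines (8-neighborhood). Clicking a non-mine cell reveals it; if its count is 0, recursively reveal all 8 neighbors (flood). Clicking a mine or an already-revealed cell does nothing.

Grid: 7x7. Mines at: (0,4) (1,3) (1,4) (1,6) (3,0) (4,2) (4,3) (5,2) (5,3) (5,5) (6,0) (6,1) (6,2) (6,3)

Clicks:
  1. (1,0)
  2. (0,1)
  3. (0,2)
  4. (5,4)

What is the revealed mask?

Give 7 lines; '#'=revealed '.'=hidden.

Click 1 (1,0) count=0: revealed 9 new [(0,0) (0,1) (0,2) (1,0) (1,1) (1,2) (2,0) (2,1) (2,2)] -> total=9
Click 2 (0,1) count=0: revealed 0 new [(none)] -> total=9
Click 3 (0,2) count=1: revealed 0 new [(none)] -> total=9
Click 4 (5,4) count=4: revealed 1 new [(5,4)] -> total=10

Answer: ###....
###....
###....
.......
.......
....#..
.......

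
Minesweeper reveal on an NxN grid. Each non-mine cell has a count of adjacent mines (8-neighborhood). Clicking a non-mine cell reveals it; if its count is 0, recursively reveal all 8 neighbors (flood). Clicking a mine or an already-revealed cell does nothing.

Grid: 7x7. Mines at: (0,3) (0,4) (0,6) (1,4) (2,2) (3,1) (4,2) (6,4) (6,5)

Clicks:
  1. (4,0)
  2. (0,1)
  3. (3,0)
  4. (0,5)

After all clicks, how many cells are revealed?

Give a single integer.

Answer: 11

Derivation:
Click 1 (4,0) count=1: revealed 1 new [(4,0)] -> total=1
Click 2 (0,1) count=0: revealed 8 new [(0,0) (0,1) (0,2) (1,0) (1,1) (1,2) (2,0) (2,1)] -> total=9
Click 3 (3,0) count=1: revealed 1 new [(3,0)] -> total=10
Click 4 (0,5) count=3: revealed 1 new [(0,5)] -> total=11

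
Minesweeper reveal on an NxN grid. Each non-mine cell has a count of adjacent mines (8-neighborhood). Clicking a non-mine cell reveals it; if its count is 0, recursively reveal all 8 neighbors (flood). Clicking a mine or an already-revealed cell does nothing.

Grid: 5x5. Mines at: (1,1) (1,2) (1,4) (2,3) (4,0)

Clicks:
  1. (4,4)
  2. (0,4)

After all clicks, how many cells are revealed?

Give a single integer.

Answer: 9

Derivation:
Click 1 (4,4) count=0: revealed 8 new [(3,1) (3,2) (3,3) (3,4) (4,1) (4,2) (4,3) (4,4)] -> total=8
Click 2 (0,4) count=1: revealed 1 new [(0,4)] -> total=9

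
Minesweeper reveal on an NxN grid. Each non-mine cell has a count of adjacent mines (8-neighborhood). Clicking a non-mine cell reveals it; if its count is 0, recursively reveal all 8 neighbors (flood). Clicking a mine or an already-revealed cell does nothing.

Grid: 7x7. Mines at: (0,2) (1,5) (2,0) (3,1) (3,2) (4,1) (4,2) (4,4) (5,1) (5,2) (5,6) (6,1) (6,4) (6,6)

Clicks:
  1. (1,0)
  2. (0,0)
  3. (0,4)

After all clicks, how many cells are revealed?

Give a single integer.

Answer: 5

Derivation:
Click 1 (1,0) count=1: revealed 1 new [(1,0)] -> total=1
Click 2 (0,0) count=0: revealed 3 new [(0,0) (0,1) (1,1)] -> total=4
Click 3 (0,4) count=1: revealed 1 new [(0,4)] -> total=5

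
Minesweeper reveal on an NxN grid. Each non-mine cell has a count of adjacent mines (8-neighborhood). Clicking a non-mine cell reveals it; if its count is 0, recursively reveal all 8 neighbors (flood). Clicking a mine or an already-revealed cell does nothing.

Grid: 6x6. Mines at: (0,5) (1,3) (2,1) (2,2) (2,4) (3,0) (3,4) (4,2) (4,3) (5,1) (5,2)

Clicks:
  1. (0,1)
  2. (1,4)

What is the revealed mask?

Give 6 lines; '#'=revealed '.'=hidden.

Answer: ###...
###.#.
......
......
......
......

Derivation:
Click 1 (0,1) count=0: revealed 6 new [(0,0) (0,1) (0,2) (1,0) (1,1) (1,2)] -> total=6
Click 2 (1,4) count=3: revealed 1 new [(1,4)] -> total=7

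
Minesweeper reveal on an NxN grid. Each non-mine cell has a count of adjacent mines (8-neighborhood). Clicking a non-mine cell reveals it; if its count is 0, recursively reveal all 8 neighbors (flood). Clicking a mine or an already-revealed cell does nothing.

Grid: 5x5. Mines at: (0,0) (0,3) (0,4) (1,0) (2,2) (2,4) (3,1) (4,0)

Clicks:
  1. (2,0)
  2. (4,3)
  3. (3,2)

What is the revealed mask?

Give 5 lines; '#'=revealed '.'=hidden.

Answer: .....
.....
#....
..###
..###

Derivation:
Click 1 (2,0) count=2: revealed 1 new [(2,0)] -> total=1
Click 2 (4,3) count=0: revealed 6 new [(3,2) (3,3) (3,4) (4,2) (4,3) (4,4)] -> total=7
Click 3 (3,2) count=2: revealed 0 new [(none)] -> total=7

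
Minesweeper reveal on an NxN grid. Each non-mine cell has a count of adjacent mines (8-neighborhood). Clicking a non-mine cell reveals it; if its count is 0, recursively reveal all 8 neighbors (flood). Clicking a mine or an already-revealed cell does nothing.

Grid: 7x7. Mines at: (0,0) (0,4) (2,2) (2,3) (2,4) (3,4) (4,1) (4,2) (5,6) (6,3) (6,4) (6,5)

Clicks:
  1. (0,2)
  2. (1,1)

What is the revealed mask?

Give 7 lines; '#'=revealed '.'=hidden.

Answer: .###...
.###...
.......
.......
.......
.......
.......

Derivation:
Click 1 (0,2) count=0: revealed 6 new [(0,1) (0,2) (0,3) (1,1) (1,2) (1,3)] -> total=6
Click 2 (1,1) count=2: revealed 0 new [(none)] -> total=6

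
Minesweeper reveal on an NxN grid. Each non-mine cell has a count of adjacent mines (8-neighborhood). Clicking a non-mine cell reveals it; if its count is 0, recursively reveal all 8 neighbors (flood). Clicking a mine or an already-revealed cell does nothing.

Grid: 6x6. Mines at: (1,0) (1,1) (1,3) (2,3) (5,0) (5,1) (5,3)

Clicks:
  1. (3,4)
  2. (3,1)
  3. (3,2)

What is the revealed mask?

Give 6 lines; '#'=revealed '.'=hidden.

Click 1 (3,4) count=1: revealed 1 new [(3,4)] -> total=1
Click 2 (3,1) count=0: revealed 9 new [(2,0) (2,1) (2,2) (3,0) (3,1) (3,2) (4,0) (4,1) (4,2)] -> total=10
Click 3 (3,2) count=1: revealed 0 new [(none)] -> total=10

Answer: ......
......
###...
###.#.
###...
......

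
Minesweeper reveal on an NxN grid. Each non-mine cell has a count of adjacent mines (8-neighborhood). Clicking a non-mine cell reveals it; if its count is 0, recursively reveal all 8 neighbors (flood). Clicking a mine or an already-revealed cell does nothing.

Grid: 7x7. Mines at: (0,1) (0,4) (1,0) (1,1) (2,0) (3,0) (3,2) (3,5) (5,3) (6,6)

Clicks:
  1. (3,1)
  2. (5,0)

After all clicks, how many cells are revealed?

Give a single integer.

Answer: 10

Derivation:
Click 1 (3,1) count=3: revealed 1 new [(3,1)] -> total=1
Click 2 (5,0) count=0: revealed 9 new [(4,0) (4,1) (4,2) (5,0) (5,1) (5,2) (6,0) (6,1) (6,2)] -> total=10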